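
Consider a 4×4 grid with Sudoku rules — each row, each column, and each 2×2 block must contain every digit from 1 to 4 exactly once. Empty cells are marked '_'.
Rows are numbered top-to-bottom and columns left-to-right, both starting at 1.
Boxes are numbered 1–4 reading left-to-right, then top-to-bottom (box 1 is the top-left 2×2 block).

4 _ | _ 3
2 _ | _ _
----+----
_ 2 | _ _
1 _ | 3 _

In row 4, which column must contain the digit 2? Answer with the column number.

Consider where 2 can go in row 4.
R4C2 is out (column 2 already has a 2).
So the only cell in row 4 that can hold 2 is R4C4.
That is column 4.

4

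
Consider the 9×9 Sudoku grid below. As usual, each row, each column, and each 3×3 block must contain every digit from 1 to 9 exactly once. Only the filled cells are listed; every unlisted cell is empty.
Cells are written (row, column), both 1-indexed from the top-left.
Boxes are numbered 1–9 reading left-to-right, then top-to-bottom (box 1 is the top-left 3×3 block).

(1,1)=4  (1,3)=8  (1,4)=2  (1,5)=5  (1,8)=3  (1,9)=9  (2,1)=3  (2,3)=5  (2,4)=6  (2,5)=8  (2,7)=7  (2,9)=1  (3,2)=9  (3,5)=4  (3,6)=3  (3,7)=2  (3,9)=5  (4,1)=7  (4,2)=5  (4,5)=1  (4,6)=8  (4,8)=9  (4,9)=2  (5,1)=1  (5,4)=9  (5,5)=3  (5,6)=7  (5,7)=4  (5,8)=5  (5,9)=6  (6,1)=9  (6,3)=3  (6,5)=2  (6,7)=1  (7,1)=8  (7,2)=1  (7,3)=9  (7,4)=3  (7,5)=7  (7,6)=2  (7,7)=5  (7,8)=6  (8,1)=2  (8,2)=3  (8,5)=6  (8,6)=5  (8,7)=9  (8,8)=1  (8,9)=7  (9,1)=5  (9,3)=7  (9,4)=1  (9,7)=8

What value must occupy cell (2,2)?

Row 2 already contains {1, 3, 5, 6, 7, 8}.
Column 2 already contains {1, 3, 5, 9}.
Its 3×3 block (box 1) already contains {3, 4, 5, 8, 9}.
The only value from 1–9 not eliminated is 2, so (2,2) = 2.

2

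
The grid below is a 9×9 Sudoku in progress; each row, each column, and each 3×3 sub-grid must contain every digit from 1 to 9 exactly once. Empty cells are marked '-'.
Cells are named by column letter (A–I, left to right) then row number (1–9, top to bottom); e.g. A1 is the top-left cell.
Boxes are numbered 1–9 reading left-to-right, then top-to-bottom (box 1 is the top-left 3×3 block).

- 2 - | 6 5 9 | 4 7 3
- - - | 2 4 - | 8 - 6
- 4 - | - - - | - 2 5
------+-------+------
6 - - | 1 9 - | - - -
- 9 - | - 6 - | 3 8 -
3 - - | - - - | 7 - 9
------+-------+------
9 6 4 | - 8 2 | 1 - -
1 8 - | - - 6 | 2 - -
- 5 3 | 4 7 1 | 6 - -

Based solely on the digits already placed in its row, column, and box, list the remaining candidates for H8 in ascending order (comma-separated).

Row 8 already contains {1, 2, 6, 8}.
Column H already contains {2, 7, 8}.
Its 3×3 block (box 9) already contains {1, 2, 6}.
Removing those from 1–9 leaves {3, 4, 5, 9} as the candidates for H8.

3,4,5,9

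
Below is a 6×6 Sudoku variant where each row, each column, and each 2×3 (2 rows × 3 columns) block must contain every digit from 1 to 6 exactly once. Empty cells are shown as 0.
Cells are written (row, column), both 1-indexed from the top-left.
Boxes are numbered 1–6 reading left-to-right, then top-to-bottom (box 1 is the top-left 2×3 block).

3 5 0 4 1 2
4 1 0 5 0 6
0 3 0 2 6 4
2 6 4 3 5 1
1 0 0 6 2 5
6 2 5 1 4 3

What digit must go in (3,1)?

Row 3 already contains {2, 3, 4, 6}.
Column 1 already contains {1, 2, 3, 4, 6}.
Its 2×3 block (box 3) already contains {2, 3, 4, 6}.
The only value from 1–6 not eliminated is 5, so (3,1) = 5.

5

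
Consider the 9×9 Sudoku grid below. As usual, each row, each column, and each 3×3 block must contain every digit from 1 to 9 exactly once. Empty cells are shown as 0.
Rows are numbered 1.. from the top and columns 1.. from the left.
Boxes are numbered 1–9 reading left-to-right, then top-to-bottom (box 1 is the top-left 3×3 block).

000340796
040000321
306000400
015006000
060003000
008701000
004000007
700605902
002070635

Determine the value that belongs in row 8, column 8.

4

Cell row 8, column 8 itself could take any of {1, 4, 8} by direct elimination.
Consider where 4 can go in row 8.
row 8, column 2 is out (column 2 already has a 4).
row 8, column 3 is out (column 3 already has a 4).
row 8, column 5 is out (column 5 already has a 4).
So the only cell in row 8 that can hold 4 is row 8, column 8.
Therefore row 8, column 8 = 4.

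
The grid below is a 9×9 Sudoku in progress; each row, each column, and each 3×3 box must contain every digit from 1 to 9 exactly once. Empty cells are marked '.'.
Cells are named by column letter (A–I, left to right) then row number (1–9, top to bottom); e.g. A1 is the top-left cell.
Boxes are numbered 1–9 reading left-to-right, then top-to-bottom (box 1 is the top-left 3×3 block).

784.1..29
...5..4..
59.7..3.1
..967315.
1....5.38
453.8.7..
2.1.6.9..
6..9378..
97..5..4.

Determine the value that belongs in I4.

4

Cell I4 itself could take any of {2, 4} by direct elimination.
Consider where 4 can go in box 6.
G5 is out (column G already has a 4).
H6 is out (row 6 already has a 4).
I6 is out (row 6 already has a 4).
So the only cell in box 6 that can hold 4 is I4.
Therefore I4 = 4.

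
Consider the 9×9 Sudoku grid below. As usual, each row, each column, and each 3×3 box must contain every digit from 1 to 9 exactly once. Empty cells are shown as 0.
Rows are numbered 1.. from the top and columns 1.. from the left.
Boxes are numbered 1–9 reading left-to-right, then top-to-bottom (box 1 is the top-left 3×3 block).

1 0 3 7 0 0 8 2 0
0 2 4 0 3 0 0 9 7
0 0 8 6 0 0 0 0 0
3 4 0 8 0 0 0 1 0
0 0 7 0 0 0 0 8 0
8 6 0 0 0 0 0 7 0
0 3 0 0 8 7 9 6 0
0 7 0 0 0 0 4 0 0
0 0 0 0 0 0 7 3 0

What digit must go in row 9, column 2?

Cell row 9, column 2 itself could take any of {1, 5, 8, 9} by direct elimination.
Consider where 8 can go in box 7.
row 7, column 1 is out (row 7 already has a 8). row 7, column 3 is out (row 7 already has a 8). row 8, column 1 is out (column 1 already has a 8). row 8, column 3 is out (column 3 already has a 8). The remaining empty cells in box 7 are similarly blocked.
So the only cell in box 7 that can hold 8 is row 9, column 2.
Therefore row 9, column 2 = 8.

8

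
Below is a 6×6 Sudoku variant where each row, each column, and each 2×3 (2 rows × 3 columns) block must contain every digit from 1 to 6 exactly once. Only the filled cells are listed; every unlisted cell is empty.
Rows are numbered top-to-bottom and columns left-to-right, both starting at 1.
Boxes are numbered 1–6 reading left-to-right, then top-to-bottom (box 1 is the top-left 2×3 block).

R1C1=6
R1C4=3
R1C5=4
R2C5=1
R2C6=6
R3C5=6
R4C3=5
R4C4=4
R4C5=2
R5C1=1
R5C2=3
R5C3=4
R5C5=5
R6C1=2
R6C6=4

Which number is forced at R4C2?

6

Cell R4C2 itself could take any of {1, 6} by direct elimination.
Consider where 6 can go in box 3.
R3C1 is out (row 3 already has a 6).
R3C2 is out (row 3 already has a 6).
R3C3 is out (row 3 already has a 6).
R4C1 is out (column 1 already has a 6).
So the only cell in box 3 that can hold 6 is R4C2.
Therefore R4C2 = 6.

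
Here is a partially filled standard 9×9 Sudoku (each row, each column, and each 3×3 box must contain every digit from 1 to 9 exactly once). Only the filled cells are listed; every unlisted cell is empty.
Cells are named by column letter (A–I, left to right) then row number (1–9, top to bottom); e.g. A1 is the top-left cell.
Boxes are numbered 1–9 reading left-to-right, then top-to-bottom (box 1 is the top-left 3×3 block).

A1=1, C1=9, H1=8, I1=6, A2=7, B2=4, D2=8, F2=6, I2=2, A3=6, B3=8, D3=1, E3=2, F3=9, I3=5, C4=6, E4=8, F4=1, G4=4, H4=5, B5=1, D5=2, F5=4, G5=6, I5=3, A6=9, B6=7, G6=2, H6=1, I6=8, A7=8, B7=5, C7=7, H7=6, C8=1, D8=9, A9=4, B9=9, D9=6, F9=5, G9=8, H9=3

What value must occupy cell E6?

6

Cell E6 itself could take any of {3, 5, 6} by direct elimination.
Consider where 6 can go in box 5.
D4 is out (row 4 already has a 6).
E5 is out (row 5 already has a 6).
D6 is out (column D already has a 6).
F6 is out (column F already has a 6).
So the only cell in box 5 that can hold 6 is E6.
Therefore E6 = 6.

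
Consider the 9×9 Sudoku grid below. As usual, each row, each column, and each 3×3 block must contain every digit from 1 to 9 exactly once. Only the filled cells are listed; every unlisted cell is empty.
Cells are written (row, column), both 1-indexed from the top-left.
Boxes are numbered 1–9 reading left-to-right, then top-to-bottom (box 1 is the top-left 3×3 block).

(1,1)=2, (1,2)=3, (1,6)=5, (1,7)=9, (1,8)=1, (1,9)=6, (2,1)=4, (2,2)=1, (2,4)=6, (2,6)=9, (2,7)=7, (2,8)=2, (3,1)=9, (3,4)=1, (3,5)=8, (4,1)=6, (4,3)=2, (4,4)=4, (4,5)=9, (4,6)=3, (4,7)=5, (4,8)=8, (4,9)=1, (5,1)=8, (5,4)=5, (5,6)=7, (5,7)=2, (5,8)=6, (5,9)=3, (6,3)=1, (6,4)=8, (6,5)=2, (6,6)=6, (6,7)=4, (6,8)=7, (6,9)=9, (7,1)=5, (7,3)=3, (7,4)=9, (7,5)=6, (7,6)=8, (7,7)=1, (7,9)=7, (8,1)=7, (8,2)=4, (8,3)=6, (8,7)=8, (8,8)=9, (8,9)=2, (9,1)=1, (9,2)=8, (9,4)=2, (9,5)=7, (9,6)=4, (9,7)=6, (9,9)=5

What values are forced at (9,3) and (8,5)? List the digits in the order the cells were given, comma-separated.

9,5

For (9,3):
  Row 9 already contains {1, 2, 4, 5, 6, 7, 8}.
  Column 3 already contains {1, 2, 3, 6}.
  Its 3×3 block (box 7) already contains {1, 3, 4, 5, 6, 7, 8}.
  The only value from 1–9 not eliminated is 9, so (9,3) = 9.
For (8,5):
  Consider where 5 can go in box 8.
  (8,4) is out (column 4 already has a 5).
  (8,6) is out (column 6 already has a 5).
  So the only cell in box 8 that can hold 5 is (8,5).
  So (8,5) = 5.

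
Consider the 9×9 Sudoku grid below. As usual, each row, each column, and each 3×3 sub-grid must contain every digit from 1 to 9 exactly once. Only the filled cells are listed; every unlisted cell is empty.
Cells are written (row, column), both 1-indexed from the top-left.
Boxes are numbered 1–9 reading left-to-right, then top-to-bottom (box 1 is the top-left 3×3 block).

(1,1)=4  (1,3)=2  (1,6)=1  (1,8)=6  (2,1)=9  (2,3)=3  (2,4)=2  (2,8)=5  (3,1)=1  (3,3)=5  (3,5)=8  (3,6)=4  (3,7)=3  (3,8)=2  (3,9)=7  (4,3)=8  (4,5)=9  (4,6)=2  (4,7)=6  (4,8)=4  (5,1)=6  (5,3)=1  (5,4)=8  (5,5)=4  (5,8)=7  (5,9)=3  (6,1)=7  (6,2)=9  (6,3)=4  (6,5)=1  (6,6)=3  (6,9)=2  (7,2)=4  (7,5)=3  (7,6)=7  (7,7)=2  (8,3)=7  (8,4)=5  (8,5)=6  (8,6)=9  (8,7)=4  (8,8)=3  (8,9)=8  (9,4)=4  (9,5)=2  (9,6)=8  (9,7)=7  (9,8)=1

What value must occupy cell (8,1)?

Row 8 already contains {3, 4, 5, 6, 7, 8, 9}.
Column 1 already contains {1, 4, 6, 7, 9}.
Its 3×3 block (box 7) already contains {4, 7}.
The only value from 1–9 not eliminated is 2, so (8,1) = 2.

2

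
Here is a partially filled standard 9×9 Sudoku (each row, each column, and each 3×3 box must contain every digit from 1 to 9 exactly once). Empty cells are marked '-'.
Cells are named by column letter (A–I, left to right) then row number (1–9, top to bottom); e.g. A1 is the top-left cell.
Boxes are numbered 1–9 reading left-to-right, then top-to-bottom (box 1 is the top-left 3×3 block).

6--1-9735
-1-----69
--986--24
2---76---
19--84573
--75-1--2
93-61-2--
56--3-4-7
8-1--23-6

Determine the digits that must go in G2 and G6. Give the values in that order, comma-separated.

8,6

For G2:
  Row 2 already contains {1, 6, 9}.
  Column G already contains {2, 3, 4, 5, 7}.
  Its 3×3 block (box 3) already contains {2, 3, 4, 5, 6, 7, 9}.
  The only value from 1–9 not eliminated is 8, so G2 = 8.
For G6:
  Consider where 6 can go in row 6.
  A6 is out (column A already has a 6).
  B6 is out (column B already has a 6).
  E6 is out (column E already has a 6).
  H6 is out (column H already has a 6).
  So the only cell in row 6 that can hold 6 is G6.
  So G6 = 6.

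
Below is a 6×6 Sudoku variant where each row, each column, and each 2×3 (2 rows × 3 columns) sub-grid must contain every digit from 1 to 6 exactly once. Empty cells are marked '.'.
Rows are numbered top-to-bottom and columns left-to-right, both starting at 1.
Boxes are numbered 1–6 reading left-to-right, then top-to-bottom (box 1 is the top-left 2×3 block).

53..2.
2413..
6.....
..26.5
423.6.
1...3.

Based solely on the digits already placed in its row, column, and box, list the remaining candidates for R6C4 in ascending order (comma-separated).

Row 6 already contains {1, 3}.
Column 4 already contains {3, 6}.
Its 2×3 block (box 6) already contains {3, 6}.
Removing those from 1–6 leaves {2, 4, 5} as the candidates for R6C4.

2,4,5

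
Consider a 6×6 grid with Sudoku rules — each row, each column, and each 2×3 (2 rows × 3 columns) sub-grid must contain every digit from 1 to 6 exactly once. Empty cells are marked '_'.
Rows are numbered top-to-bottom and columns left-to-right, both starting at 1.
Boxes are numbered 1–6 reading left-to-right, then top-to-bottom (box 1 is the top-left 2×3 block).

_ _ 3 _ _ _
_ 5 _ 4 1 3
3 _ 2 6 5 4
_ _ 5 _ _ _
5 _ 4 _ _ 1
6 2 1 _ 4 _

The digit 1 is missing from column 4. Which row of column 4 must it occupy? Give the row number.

Consider where 1 can go in column 4.
r1c4 is out (box 2 already has a 1).
r5c4 is out (row 5 already has a 1).
r6c4 is out (row 6 already has a 1).
So the only cell in column 4 that can hold 1 is r4c4.
That is row 4.

4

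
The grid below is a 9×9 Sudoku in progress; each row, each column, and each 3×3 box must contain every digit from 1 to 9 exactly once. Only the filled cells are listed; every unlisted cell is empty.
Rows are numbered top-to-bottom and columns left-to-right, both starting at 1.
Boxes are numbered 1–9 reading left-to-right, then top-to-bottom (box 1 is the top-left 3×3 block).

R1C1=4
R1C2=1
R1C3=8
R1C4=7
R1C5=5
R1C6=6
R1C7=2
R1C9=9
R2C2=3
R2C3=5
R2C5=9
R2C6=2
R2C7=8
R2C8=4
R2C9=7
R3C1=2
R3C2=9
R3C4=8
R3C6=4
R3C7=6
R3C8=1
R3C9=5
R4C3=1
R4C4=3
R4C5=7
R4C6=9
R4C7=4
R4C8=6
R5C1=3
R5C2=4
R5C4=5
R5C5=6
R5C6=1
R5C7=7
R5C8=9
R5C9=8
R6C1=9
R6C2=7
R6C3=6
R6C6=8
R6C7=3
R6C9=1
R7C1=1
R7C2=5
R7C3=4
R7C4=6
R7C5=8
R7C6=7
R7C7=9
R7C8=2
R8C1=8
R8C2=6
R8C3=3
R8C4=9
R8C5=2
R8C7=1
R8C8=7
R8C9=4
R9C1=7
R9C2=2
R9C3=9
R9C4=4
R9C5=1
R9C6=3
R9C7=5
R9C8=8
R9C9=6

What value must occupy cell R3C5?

Row 3 already contains {1, 2, 4, 5, 6, 8, 9}.
Column 5 already contains {1, 2, 5, 6, 7, 8, 9}.
Its 3×3 block (box 2) already contains {2, 4, 5, 6, 7, 8, 9}.
The only value from 1–9 not eliminated is 3, so R3C5 = 3.

3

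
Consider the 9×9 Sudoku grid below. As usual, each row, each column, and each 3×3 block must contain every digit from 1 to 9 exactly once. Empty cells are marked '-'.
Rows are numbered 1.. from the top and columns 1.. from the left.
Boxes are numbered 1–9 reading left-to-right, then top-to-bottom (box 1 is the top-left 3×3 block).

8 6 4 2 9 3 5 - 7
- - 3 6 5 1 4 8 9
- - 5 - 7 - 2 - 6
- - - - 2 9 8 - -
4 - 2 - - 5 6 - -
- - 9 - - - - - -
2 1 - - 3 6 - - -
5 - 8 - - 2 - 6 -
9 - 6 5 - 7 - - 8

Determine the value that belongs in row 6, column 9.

Cell row 6, column 9 itself could take any of {1, 2, 3, 4, 5} by direct elimination.
Consider where 2 can go in column 9.
row 4, column 9 is out (row 4 already has a 2).
row 5, column 9 is out (row 5 already has a 2).
row 7, column 9 is out (row 7 already has a 2).
row 8, column 9 is out (row 8 already has a 2).
So the only cell in column 9 that can hold 2 is row 6, column 9.
Therefore row 6, column 9 = 2.

2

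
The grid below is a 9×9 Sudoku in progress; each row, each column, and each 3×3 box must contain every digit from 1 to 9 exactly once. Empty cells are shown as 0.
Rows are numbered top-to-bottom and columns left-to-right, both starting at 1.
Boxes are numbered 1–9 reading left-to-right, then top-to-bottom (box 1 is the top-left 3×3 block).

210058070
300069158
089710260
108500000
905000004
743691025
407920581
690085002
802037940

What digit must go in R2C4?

2

Cell R2C4 itself could take any of {2, 4} by direct elimination.
Consider where 2 can go in box 2.
R1C4 is out (row 1 already has a 2).
R3C6 is out (row 3 already has a 2).
So the only cell in box 2 that can hold 2 is R2C4.
Therefore R2C4 = 2.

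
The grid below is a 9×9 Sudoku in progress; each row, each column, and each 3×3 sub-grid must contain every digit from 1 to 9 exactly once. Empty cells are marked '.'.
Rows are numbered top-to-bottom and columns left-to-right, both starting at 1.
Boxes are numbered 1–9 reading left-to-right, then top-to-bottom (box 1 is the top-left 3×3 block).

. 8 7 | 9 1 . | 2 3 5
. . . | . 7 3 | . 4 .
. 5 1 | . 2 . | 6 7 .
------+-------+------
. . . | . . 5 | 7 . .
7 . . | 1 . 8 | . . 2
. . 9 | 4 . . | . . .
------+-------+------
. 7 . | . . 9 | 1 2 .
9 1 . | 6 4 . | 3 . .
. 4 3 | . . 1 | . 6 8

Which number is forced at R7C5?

Cell R7C5 itself could take any of {3, 5, 8} by direct elimination.
Consider where 8 can go in column 5.
R4C5 is out (box 5 already has a 8).
R5C5 is out (row 5 already has a 8).
R6C5 is out (box 5 already has a 8).
R9C5 is out (row 9 already has a 8).
So the only cell in column 5 that can hold 8 is R7C5.
Therefore R7C5 = 8.

8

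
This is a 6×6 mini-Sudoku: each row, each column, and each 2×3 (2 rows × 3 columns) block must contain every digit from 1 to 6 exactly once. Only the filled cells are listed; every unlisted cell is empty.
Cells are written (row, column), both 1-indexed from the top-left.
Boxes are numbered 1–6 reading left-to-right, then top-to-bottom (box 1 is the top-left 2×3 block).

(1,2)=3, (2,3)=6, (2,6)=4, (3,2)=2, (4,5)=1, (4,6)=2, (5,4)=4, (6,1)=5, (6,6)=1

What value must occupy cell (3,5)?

4

Cell (3,5) itself could take any of {3, 4, 5, 6} by direct elimination.
Consider where 4 can go in box 4.
(3,4) is out (column 4 already has a 4).
(3,6) is out (column 6 already has a 4).
(4,4) is out (column 4 already has a 4).
So the only cell in box 4 that can hold 4 is (3,5).
Therefore (3,5) = 4.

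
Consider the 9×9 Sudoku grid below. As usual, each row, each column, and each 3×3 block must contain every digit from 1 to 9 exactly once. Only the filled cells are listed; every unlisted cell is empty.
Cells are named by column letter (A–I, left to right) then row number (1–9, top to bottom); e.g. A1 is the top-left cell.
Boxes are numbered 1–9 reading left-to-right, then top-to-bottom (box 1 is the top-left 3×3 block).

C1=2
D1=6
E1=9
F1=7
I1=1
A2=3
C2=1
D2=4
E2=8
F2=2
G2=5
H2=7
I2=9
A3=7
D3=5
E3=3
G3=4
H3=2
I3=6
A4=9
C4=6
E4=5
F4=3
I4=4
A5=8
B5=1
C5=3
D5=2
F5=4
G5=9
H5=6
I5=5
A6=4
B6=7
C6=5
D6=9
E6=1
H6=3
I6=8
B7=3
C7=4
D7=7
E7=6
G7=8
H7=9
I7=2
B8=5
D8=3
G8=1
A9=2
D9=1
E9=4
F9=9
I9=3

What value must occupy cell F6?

6

Row 6 already contains {1, 3, 4, 5, 7, 8, 9}.
Column F already contains {2, 3, 4, 7, 9}.
Its 3×3 block (box 5) already contains {1, 2, 3, 4, 5, 9}.
The only value from 1–9 not eliminated is 6, so F6 = 6.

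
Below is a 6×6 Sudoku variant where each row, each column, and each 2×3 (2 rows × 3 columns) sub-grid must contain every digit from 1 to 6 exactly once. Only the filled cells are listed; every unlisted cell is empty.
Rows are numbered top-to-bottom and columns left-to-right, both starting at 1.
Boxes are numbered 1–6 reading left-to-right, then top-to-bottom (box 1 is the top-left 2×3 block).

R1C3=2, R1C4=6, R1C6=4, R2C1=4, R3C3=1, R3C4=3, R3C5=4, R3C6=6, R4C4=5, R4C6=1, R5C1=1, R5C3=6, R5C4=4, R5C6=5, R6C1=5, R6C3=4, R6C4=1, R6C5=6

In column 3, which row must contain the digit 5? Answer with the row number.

2

Consider where 5 can go in column 3.
R4C3 is out (row 4 already has a 5).
So the only cell in column 3 that can hold 5 is R2C3.
That is row 2.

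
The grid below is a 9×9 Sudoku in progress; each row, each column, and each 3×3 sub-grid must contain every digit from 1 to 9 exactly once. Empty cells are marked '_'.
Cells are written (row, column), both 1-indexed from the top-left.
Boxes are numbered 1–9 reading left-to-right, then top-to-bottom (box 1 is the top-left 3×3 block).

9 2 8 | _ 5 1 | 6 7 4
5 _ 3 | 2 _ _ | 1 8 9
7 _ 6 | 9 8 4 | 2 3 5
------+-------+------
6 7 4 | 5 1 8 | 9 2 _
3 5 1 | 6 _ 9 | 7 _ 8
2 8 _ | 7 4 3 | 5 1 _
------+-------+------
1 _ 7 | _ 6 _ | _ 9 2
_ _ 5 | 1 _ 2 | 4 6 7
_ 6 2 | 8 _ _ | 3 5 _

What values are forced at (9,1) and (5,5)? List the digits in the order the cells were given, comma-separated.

For (9,1):
  Row 9 already contains {2, 3, 5, 6, 8}.
  Column 1 already contains {1, 2, 3, 5, 6, 7, 9}.
  Its 3×3 block (box 7) already contains {1, 2, 5, 6, 7}.
  The only value from 1–9 not eliminated is 4, so (9,1) = 4.
For (5,5):
  Row 5 already contains {1, 3, 5, 6, 7, 8, 9}.
  Column 5 already contains {1, 4, 5, 6, 8}.
  Its 3×3 block (box 5) already contains {1, 3, 4, 5, 6, 7, 8, 9}.
  The only value from 1–9 not eliminated is 2, so (5,5) = 2.

4,2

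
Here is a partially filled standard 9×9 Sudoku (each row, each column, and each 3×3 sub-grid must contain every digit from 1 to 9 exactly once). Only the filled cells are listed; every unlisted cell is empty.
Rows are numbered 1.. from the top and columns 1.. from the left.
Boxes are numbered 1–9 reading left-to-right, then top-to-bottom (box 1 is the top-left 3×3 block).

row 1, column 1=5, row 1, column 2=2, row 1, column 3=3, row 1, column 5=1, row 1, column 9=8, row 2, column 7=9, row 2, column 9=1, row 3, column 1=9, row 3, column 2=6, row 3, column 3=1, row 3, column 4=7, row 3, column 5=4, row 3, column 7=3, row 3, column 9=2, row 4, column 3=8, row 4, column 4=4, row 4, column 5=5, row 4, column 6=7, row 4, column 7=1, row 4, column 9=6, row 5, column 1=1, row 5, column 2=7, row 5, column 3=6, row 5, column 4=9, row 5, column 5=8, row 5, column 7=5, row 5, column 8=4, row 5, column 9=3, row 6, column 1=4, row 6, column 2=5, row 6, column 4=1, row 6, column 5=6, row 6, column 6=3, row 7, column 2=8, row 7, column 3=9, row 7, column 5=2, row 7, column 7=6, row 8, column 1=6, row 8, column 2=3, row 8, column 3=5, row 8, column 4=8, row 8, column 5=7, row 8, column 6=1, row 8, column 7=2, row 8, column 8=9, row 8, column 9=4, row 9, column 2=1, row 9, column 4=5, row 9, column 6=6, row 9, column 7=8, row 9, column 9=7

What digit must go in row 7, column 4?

3

Row 7 already contains {2, 6, 8, 9}.
Column 4 already contains {1, 4, 5, 7, 8, 9}.
Its 3×3 block (box 8) already contains {1, 2, 5, 6, 7, 8}.
The only value from 1–9 not eliminated is 3, so row 7, column 4 = 3.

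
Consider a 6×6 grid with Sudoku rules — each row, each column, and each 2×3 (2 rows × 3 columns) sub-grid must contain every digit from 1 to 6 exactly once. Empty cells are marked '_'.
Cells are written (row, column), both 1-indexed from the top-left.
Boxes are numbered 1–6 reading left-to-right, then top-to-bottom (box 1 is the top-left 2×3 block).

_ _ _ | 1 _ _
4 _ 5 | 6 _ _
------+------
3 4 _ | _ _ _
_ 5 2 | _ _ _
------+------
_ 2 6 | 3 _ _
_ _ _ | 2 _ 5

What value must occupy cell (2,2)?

1

Cell (2,2) itself could take any of {1, 3} by direct elimination.
Consider where 1 can go in box 1.
(1,1) is out (row 1 already has a 1).
(1,2) is out (row 1 already has a 1).
(1,3) is out (row 1 already has a 1).
So the only cell in box 1 that can hold 1 is (2,2).
Therefore (2,2) = 1.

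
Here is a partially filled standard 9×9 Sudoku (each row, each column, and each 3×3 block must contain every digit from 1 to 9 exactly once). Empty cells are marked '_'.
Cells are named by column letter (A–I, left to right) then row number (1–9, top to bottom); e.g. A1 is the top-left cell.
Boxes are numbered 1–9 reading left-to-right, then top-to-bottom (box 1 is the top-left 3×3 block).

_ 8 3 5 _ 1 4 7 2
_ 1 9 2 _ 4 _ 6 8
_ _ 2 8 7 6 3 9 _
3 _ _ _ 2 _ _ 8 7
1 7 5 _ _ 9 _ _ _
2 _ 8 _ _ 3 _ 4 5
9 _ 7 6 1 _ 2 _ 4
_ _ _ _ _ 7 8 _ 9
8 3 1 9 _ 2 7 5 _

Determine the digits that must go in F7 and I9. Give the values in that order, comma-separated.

For F7:
  Consider where 8 can go in column F.
  F4 is out (row 4 already has a 8).
  So the only cell in column F that can hold 8 is F7.
  So F7 = 8.
For I9:
  Row 9 already contains {1, 2, 3, 5, 7, 8, 9}.
  Column I already contains {2, 4, 5, 7, 8, 9}.
  Its 3×3 block (box 9) already contains {2, 4, 5, 7, 8, 9}.
  The only value from 1–9 not eliminated is 6, so I9 = 6.

8,6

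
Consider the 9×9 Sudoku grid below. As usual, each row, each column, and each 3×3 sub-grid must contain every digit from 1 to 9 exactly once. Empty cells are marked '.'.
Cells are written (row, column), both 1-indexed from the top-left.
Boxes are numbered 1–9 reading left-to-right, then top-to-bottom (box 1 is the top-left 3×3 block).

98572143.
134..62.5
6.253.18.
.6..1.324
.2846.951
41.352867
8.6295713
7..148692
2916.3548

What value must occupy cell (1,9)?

Row 1 already contains {1, 2, 3, 4, 5, 7, 8, 9}.
Column 9 already contains {1, 2, 3, 4, 5, 7, 8}.
Its 3×3 block (box 3) already contains {1, 2, 3, 4, 5, 8}.
The only value from 1–9 not eliminated is 6, so (1,9) = 6.

6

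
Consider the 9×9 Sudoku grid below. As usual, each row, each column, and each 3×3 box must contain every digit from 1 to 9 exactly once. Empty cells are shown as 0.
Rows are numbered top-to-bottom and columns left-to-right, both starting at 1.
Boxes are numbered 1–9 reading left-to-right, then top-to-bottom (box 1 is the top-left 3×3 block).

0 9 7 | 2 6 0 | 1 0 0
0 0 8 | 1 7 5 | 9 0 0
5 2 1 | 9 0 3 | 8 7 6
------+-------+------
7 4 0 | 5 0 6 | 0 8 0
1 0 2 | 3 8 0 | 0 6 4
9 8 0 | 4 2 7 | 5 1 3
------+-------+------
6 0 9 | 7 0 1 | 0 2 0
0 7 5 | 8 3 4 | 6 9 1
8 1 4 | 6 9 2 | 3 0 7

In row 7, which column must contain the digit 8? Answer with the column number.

Consider where 8 can go in row 7.
r7c2 is out (column 2 already has a 8).
r7c5 is out (column 5 already has a 8).
r7c7 is out (column 7 already has a 8).
So the only cell in row 7 that can hold 8 is r7c9.
That is column 9.

9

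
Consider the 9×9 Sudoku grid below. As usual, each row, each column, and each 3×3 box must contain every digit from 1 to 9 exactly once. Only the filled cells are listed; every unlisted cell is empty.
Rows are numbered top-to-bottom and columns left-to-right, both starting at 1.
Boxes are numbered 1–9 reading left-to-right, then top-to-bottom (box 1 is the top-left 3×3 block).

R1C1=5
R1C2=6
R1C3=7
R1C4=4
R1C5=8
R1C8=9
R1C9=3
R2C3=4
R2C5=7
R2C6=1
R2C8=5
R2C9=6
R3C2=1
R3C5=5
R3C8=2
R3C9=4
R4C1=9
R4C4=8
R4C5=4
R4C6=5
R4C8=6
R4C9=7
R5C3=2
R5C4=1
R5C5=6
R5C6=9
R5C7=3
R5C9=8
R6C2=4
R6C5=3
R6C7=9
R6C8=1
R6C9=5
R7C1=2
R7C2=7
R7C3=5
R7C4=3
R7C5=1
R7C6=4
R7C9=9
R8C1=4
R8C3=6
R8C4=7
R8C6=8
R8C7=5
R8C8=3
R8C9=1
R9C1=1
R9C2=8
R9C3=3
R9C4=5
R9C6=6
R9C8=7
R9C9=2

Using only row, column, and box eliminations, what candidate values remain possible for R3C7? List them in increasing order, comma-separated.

7,8

Row 3 already contains {1, 2, 4, 5}.
Column 7 already contains {3, 5, 9}.
Its 3×3 block (box 3) already contains {2, 3, 4, 5, 6, 9}.
Removing those from 1–9 leaves {7, 8} as the candidates for R3C7.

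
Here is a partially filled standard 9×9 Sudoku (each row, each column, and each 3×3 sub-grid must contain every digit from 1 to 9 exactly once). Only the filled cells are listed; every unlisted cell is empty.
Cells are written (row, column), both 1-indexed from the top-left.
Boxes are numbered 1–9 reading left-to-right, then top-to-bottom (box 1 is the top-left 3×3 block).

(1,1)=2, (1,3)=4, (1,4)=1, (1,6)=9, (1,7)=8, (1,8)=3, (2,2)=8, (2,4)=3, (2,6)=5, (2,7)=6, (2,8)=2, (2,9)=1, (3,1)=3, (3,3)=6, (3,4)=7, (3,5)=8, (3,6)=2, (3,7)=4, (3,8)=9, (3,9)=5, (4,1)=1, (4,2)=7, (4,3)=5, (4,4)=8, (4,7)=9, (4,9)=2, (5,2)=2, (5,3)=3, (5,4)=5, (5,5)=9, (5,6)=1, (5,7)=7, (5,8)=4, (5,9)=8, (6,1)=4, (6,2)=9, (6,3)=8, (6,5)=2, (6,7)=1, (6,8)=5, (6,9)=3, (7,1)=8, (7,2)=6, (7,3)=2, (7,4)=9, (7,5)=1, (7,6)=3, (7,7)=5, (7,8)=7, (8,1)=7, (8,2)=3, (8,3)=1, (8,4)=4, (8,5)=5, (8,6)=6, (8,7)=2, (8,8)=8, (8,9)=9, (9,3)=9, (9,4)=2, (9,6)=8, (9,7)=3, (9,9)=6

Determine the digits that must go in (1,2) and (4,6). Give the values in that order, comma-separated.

5,4

For (1,2):
  Row 1 already contains {1, 2, 3, 4, 8, 9}.
  Column 2 already contains {2, 3, 6, 7, 8, 9}.
  Its 3×3 block (box 1) already contains {2, 3, 4, 6, 8}.
  The only value from 1–9 not eliminated is 5, so (1,2) = 5.
For (4,6):
  Row 4 already contains {1, 2, 5, 7, 8, 9}.
  Column 6 already contains {1, 2, 3, 5, 6, 8, 9}.
  Its 3×3 block (box 5) already contains {1, 2, 5, 8, 9}.
  The only value from 1–9 not eliminated is 4, so (4,6) = 4.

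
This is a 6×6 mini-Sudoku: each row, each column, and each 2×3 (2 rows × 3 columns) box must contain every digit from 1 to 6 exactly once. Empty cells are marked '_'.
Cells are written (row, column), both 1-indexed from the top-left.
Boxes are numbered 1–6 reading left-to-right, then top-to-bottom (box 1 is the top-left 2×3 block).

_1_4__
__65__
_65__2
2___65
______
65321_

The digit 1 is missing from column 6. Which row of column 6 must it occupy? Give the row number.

Consider where 1 can go in column 6.
(1,6) is out (row 1 already has a 1).
(5,6) is out (box 6 already has a 1).
(6,6) is out (row 6 already has a 1).
So the only cell in column 6 that can hold 1 is (2,6).
That is row 2.

2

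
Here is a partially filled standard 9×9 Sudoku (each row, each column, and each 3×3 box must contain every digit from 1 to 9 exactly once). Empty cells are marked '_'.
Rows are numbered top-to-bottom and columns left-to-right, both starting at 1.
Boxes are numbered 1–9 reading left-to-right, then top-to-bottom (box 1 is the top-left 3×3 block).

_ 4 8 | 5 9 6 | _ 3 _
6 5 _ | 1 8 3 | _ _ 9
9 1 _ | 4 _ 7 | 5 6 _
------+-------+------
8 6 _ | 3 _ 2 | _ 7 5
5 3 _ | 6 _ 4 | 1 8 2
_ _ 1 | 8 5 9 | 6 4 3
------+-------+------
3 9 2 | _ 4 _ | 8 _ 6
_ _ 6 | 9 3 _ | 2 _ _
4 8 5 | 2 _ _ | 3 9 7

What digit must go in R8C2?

Row 8 already contains {2, 3, 6, 9}.
Column 2 already contains {1, 3, 4, 5, 6, 8, 9}.
Its 3×3 block (box 7) already contains {2, 3, 4, 5, 6, 8, 9}.
The only value from 1–9 not eliminated is 7, so R8C2 = 7.

7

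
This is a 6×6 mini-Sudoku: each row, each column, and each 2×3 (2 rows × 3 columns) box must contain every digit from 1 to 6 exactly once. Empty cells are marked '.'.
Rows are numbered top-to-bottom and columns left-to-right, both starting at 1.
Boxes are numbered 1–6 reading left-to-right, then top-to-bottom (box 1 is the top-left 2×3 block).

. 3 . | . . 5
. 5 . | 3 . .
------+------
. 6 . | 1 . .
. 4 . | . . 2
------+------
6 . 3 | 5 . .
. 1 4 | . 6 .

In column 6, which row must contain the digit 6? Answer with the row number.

Consider where 6 can go in column 6.
R3C6 is out (row 3 already has a 6).
R5C6 is out (row 5 already has a 6).
R6C6 is out (row 6 already has a 6).
So the only cell in column 6 that can hold 6 is R2C6.
That is row 2.

2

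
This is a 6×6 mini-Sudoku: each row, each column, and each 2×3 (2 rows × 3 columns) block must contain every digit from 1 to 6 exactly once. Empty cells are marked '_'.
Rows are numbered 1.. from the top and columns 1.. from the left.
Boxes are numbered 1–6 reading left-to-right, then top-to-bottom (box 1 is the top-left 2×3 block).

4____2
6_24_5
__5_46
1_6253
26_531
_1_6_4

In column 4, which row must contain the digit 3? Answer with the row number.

Consider where 3 can go in column 4.
row 3, column 4 is out (box 4 already has a 3).
So the only cell in column 4 that can hold 3 is row 1, column 4.
That is row 1.

1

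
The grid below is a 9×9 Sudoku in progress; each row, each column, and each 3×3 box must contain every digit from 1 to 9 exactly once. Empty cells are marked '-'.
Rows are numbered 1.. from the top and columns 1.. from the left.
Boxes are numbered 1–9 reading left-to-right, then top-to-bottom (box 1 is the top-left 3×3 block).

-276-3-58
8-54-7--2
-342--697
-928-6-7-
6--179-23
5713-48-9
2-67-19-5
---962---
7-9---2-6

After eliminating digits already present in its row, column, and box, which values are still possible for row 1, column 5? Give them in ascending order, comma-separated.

1,9

Row 1 already contains {2, 3, 5, 6, 7, 8}.
Column 5 already contains {6, 7}.
Its 3×3 block (box 2) already contains {2, 3, 4, 6, 7}.
Removing those from 1–9 leaves {1, 9} as the candidates for row 1, column 5.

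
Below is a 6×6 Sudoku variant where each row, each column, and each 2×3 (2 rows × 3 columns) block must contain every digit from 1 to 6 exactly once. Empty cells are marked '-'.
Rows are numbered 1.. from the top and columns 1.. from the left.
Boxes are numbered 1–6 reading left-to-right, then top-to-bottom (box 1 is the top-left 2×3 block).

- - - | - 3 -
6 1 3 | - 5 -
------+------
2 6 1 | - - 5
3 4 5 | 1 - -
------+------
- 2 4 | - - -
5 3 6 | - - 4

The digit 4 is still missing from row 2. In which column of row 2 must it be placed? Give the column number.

4

Consider where 4 can go in row 2.
row 2, column 6 is out (column 6 already has a 4).
So the only cell in row 2 that can hold 4 is row 2, column 4.
That is column 4.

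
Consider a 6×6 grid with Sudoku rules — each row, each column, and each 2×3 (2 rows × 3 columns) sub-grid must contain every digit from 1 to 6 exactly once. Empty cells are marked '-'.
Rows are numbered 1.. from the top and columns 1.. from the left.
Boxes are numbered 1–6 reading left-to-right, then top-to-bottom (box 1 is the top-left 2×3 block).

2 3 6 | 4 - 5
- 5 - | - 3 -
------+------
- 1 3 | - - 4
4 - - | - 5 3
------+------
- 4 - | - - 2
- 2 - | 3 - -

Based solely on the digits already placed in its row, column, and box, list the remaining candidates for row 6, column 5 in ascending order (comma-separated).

Row 6 already contains {2, 3}.
Column 5 already contains {3, 5}.
Its 2×3 block (box 6) already contains {2, 3}.
Removing those from 1–6 leaves {1, 4, 6} as the candidates for row 6, column 5.

1,4,6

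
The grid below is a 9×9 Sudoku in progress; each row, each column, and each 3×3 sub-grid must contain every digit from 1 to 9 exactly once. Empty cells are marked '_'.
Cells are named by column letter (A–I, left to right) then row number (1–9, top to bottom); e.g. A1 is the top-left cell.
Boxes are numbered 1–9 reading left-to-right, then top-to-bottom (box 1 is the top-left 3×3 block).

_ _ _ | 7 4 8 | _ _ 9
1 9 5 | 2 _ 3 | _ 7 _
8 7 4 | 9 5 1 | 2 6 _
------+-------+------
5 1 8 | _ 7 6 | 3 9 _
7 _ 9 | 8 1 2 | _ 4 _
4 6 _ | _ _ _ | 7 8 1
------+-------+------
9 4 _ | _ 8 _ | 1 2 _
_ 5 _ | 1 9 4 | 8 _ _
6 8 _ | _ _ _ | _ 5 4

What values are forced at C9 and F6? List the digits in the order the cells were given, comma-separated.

For C9:
  Consider where 1 can go in column C.
  C1 is out (box 1 already has a 1).
  C6 is out (row 6 already has a 1).
  C7 is out (row 7 already has a 1).
  C8 is out (row 8 already has a 1).
  So the only cell in column C that can hold 1 is C9.
  So C9 = 1.
For F6:
  Consider where 9 can go in box 5.
  D4 is out (row 4 already has a 9).
  D6 is out (column D already has a 9).
  E6 is out (column E already has a 9).
  So the only cell in box 5 that can hold 9 is F6.
  So F6 = 9.

1,9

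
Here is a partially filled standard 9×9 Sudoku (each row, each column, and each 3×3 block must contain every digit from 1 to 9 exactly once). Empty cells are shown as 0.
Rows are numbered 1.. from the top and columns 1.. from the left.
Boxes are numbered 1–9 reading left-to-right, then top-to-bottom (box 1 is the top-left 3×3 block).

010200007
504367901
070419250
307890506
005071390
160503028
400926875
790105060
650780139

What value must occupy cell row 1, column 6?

Row 1 already contains {1, 2, 7}.
Column 6 already contains {1, 3, 5, 6, 7, 9}.
Its 3×3 block (box 2) already contains {1, 2, 3, 4, 6, 7, 9}.
The only value from 1–9 not eliminated is 8, so row 1, column 6 = 8.

8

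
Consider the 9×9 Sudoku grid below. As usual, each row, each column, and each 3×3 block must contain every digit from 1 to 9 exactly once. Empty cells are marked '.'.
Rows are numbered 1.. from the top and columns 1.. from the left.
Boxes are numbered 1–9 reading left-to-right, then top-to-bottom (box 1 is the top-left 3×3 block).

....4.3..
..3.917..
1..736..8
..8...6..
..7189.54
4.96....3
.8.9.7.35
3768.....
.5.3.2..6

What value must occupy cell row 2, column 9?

2

Row 2 already contains {1, 3, 7, 9}.
Column 9 already contains {3, 4, 5, 6, 8}.
Its 3×3 block (box 3) already contains {3, 7, 8}.
The only value from 1–9 not eliminated is 2, so row 2, column 9 = 2.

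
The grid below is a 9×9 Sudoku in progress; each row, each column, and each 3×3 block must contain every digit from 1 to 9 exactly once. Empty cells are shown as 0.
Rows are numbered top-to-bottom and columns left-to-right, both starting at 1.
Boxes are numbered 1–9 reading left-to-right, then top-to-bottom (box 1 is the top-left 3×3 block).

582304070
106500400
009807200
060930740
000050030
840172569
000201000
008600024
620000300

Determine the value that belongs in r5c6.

6

Cell r5c6 itself could take any of {6, 8} by direct elimination.
Consider where 6 can go in column 6.
r2c6 is out (row 2 already has a 6).
r4c6 is out (row 4 already has a 6).
r8c6 is out (row 8 already has a 6).
r9c6 is out (row 9 already has a 6).
So the only cell in column 6 that can hold 6 is r5c6.
Therefore r5c6 = 6.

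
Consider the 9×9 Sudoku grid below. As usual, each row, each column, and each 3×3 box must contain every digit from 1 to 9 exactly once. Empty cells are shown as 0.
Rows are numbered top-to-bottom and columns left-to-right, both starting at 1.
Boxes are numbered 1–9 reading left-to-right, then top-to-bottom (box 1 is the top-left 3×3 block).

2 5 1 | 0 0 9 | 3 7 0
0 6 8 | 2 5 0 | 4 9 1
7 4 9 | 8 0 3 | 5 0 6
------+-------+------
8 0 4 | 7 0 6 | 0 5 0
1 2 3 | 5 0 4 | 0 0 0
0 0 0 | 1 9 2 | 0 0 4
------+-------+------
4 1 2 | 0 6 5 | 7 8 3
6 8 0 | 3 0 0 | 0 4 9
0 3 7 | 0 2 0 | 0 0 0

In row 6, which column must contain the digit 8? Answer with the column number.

7

Consider where 8 can go in row 6.
r6c1 is out (column 1 already has a 8).
r6c2 is out (column 2 already has a 8).
r6c3 is out (column 3 already has a 8).
r6c8 is out (column 8 already has a 8).
So the only cell in row 6 that can hold 8 is r6c7.
That is column 7.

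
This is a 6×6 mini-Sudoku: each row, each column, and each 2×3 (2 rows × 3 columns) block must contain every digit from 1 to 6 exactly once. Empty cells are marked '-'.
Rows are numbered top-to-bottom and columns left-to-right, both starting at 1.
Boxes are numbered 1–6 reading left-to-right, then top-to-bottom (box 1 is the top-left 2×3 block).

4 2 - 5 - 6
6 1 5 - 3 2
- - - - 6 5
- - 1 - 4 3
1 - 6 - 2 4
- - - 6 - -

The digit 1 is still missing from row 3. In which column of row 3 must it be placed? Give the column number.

4

Consider where 1 can go in row 3.
R3C1 is out (column 1 already has a 1).
R3C2 is out (column 2 already has a 1).
R3C3 is out (column 3 already has a 1).
So the only cell in row 3 that can hold 1 is R3C4.
That is column 4.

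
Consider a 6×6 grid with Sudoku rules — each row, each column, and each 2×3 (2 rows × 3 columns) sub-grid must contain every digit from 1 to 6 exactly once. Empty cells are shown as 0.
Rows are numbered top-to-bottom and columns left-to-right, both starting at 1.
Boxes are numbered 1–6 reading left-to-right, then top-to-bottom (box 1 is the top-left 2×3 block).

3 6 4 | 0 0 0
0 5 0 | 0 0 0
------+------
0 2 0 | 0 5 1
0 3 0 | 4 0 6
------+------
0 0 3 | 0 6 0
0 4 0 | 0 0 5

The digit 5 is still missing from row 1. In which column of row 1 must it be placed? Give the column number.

Consider where 5 can go in row 1.
R1C5 is out (column 5 already has a 5).
R1C6 is out (column 6 already has a 5).
So the only cell in row 1 that can hold 5 is R1C4.
That is column 4.

4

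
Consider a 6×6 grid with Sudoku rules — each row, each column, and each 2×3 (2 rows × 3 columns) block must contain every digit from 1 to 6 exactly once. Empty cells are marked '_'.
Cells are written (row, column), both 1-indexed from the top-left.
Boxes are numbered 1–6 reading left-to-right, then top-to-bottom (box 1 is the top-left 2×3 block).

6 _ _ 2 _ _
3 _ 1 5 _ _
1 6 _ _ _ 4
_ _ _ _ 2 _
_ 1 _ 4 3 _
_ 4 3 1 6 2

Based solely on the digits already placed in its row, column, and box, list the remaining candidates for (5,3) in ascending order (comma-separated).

Row 5 already contains {1, 3, 4}.
Column 3 already contains {1, 3}.
Its 2×3 block (box 5) already contains {1, 3, 4}.
Removing those from 1–6 leaves {2, 5, 6} as the candidates for (5,3).

2,5,6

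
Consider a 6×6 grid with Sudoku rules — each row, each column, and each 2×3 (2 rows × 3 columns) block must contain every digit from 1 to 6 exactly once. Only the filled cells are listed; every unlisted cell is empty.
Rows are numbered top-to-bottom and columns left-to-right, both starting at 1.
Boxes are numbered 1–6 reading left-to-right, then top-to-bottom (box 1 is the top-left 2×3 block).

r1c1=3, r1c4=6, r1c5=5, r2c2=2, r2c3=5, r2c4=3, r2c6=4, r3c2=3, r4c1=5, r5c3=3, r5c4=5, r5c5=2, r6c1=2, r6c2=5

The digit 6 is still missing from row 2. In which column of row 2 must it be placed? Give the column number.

1

Consider where 6 can go in row 2.
r2c5 is out (box 2 already has a 6).
So the only cell in row 2 that can hold 6 is r2c1.
That is column 1.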